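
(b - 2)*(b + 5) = b^2 + 3*b - 10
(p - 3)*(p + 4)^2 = p^3 + 5*p^2 - 8*p - 48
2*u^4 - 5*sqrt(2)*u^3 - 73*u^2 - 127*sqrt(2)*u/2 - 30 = (u - 6*sqrt(2))*(u + 5*sqrt(2)/2)*(sqrt(2)*u + 1)^2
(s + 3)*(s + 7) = s^2 + 10*s + 21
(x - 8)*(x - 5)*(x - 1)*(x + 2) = x^4 - 12*x^3 + 25*x^2 + 66*x - 80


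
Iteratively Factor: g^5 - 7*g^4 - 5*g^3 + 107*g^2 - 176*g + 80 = (g - 5)*(g^4 - 2*g^3 - 15*g^2 + 32*g - 16) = (g - 5)*(g - 1)*(g^3 - g^2 - 16*g + 16) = (g - 5)*(g - 4)*(g - 1)*(g^2 + 3*g - 4) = (g - 5)*(g - 4)*(g - 1)*(g + 4)*(g - 1)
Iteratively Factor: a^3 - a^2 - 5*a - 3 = (a - 3)*(a^2 + 2*a + 1) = (a - 3)*(a + 1)*(a + 1)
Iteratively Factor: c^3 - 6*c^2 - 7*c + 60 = (c + 3)*(c^2 - 9*c + 20) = (c - 4)*(c + 3)*(c - 5)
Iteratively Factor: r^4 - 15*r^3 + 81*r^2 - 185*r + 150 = (r - 2)*(r^3 - 13*r^2 + 55*r - 75) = (r - 5)*(r - 2)*(r^2 - 8*r + 15) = (r - 5)*(r - 3)*(r - 2)*(r - 5)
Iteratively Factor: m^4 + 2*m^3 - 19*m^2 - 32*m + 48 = (m + 4)*(m^3 - 2*m^2 - 11*m + 12) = (m + 3)*(m + 4)*(m^2 - 5*m + 4) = (m - 4)*(m + 3)*(m + 4)*(m - 1)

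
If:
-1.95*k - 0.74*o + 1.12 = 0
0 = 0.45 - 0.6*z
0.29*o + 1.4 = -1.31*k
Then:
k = -3.37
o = 10.39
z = 0.75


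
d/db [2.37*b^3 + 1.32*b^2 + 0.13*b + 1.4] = 7.11*b^2 + 2.64*b + 0.13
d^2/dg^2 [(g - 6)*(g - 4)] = 2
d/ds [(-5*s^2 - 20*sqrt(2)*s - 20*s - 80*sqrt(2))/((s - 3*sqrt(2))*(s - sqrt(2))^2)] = 5*(s^3 + 8*s^2 + 9*sqrt(2)*s^2 - 36*s + 36*sqrt(2)*s - 248 - 24*sqrt(2))/(s^5 - 9*sqrt(2)*s^4 + 60*s^3 - 92*sqrt(2)*s^2 + 132*s - 36*sqrt(2))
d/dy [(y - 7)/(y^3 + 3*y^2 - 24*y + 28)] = 2*(-y^2 + 7*y + 35)/(y^5 + 8*y^4 - 23*y^3 - 134*y^2 + 476*y - 392)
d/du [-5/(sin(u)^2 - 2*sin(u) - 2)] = 10*(sin(u) - 1)*cos(u)/(2*sin(u) + cos(u)^2 + 1)^2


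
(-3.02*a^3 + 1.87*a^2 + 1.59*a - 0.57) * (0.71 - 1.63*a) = 4.9226*a^4 - 5.1923*a^3 - 1.264*a^2 + 2.058*a - 0.4047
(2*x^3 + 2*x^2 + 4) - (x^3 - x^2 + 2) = x^3 + 3*x^2 + 2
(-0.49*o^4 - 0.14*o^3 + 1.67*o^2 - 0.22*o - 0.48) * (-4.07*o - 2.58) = 1.9943*o^5 + 1.834*o^4 - 6.4357*o^3 - 3.4132*o^2 + 2.5212*o + 1.2384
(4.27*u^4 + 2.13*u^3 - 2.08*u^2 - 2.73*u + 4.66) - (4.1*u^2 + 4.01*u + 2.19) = 4.27*u^4 + 2.13*u^3 - 6.18*u^2 - 6.74*u + 2.47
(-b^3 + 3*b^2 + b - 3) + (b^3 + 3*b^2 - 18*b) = 6*b^2 - 17*b - 3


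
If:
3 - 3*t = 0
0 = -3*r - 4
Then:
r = -4/3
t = 1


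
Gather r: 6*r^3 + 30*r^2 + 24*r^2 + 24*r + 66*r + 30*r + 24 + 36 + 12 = 6*r^3 + 54*r^2 + 120*r + 72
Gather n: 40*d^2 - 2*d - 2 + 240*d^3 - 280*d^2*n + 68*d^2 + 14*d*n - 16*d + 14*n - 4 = 240*d^3 + 108*d^2 - 18*d + n*(-280*d^2 + 14*d + 14) - 6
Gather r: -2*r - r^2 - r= -r^2 - 3*r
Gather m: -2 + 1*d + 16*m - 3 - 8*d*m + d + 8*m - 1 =2*d + m*(24 - 8*d) - 6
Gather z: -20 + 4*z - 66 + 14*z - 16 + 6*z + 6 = 24*z - 96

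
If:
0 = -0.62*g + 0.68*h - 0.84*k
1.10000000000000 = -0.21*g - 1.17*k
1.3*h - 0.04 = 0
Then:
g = 1.73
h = 0.03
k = -1.25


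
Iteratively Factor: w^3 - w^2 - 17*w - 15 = (w - 5)*(w^2 + 4*w + 3) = (w - 5)*(w + 1)*(w + 3)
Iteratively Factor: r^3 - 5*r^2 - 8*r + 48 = (r + 3)*(r^2 - 8*r + 16) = (r - 4)*(r + 3)*(r - 4)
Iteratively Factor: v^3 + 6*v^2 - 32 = (v + 4)*(v^2 + 2*v - 8) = (v + 4)^2*(v - 2)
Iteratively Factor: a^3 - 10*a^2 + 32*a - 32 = (a - 2)*(a^2 - 8*a + 16) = (a - 4)*(a - 2)*(a - 4)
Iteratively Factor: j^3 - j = (j + 1)*(j^2 - j) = j*(j + 1)*(j - 1)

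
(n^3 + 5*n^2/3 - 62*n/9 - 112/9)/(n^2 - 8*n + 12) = (9*n^3 + 15*n^2 - 62*n - 112)/(9*(n^2 - 8*n + 12))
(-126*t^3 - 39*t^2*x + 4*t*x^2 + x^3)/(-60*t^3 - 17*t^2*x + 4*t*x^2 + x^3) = (-42*t^2 + t*x + x^2)/(-20*t^2 + t*x + x^2)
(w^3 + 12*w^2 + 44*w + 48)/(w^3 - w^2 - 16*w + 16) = (w^2 + 8*w + 12)/(w^2 - 5*w + 4)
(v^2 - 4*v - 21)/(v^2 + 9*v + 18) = (v - 7)/(v + 6)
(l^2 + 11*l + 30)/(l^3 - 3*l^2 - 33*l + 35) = (l + 6)/(l^2 - 8*l + 7)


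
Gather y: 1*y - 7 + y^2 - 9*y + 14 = y^2 - 8*y + 7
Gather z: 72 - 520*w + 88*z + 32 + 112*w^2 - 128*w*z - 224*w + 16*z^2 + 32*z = 112*w^2 - 744*w + 16*z^2 + z*(120 - 128*w) + 104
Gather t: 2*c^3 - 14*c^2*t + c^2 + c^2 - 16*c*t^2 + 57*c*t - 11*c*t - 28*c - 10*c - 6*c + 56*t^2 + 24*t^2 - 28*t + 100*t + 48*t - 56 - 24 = 2*c^3 + 2*c^2 - 44*c + t^2*(80 - 16*c) + t*(-14*c^2 + 46*c + 120) - 80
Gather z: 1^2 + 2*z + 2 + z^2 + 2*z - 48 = z^2 + 4*z - 45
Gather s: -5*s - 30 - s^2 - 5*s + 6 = -s^2 - 10*s - 24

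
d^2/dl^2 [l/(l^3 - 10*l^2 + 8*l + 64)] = 2*(l*(3*l^2 - 20*l + 8)^2 + (-3*l^2 - l*(3*l - 10) + 20*l - 8)*(l^3 - 10*l^2 + 8*l + 64))/(l^3 - 10*l^2 + 8*l + 64)^3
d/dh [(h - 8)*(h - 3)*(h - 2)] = 3*h^2 - 26*h + 46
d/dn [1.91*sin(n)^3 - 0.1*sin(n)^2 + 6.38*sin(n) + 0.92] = (5.73*sin(n)^2 - 0.2*sin(n) + 6.38)*cos(n)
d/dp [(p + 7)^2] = 2*p + 14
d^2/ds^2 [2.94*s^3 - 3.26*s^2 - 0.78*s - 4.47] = 17.64*s - 6.52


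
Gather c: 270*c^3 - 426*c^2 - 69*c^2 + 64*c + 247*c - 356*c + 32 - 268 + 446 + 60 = 270*c^3 - 495*c^2 - 45*c + 270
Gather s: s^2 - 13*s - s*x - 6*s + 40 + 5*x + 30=s^2 + s*(-x - 19) + 5*x + 70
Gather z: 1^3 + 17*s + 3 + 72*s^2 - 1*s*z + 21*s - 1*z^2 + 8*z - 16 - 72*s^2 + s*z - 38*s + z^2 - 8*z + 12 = 0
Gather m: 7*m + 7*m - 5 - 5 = 14*m - 10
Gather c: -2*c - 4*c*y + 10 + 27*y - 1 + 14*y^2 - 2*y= c*(-4*y - 2) + 14*y^2 + 25*y + 9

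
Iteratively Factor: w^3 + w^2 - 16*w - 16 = (w - 4)*(w^2 + 5*w + 4) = (w - 4)*(w + 4)*(w + 1)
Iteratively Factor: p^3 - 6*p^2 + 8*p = (p)*(p^2 - 6*p + 8) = p*(p - 2)*(p - 4)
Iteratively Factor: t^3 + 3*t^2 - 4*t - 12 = (t - 2)*(t^2 + 5*t + 6) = (t - 2)*(t + 3)*(t + 2)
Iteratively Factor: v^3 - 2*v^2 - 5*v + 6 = (v - 1)*(v^2 - v - 6) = (v - 3)*(v - 1)*(v + 2)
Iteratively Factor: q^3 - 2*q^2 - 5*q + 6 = (q + 2)*(q^2 - 4*q + 3) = (q - 1)*(q + 2)*(q - 3)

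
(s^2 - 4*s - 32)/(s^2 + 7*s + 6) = (s^2 - 4*s - 32)/(s^2 + 7*s + 6)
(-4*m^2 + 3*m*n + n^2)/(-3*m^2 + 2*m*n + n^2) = (4*m + n)/(3*m + n)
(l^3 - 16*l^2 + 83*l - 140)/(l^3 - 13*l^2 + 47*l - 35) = (l - 4)/(l - 1)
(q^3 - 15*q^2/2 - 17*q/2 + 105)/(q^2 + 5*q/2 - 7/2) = (q^2 - 11*q + 30)/(q - 1)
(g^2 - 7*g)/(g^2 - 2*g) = (g - 7)/(g - 2)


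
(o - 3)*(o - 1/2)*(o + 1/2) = o^3 - 3*o^2 - o/4 + 3/4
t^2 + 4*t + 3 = (t + 1)*(t + 3)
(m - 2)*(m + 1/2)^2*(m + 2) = m^4 + m^3 - 15*m^2/4 - 4*m - 1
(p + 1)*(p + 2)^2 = p^3 + 5*p^2 + 8*p + 4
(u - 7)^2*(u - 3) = u^3 - 17*u^2 + 91*u - 147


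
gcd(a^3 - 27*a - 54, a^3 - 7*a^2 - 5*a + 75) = a + 3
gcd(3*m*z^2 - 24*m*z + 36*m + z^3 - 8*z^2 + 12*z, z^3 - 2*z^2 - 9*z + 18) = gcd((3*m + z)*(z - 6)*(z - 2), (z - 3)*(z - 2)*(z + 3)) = z - 2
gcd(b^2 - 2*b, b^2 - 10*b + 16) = b - 2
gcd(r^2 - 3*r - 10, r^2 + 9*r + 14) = r + 2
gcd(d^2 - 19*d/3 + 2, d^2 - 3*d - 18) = d - 6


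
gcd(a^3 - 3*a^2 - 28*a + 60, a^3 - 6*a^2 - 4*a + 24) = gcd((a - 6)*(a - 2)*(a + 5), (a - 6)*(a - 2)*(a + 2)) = a^2 - 8*a + 12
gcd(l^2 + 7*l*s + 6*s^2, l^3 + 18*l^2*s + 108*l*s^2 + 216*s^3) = l + 6*s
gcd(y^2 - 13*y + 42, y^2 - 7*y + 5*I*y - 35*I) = y - 7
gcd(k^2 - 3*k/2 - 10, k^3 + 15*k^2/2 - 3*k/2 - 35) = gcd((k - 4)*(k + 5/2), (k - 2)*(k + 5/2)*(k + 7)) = k + 5/2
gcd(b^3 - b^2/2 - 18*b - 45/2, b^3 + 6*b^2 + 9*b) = b + 3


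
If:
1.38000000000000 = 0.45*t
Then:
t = 3.07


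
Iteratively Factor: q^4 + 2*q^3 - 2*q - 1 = (q + 1)*(q^3 + q^2 - q - 1) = (q + 1)^2*(q^2 - 1) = (q + 1)^3*(q - 1)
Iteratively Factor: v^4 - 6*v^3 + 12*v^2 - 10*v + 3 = (v - 3)*(v^3 - 3*v^2 + 3*v - 1) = (v - 3)*(v - 1)*(v^2 - 2*v + 1) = (v - 3)*(v - 1)^2*(v - 1)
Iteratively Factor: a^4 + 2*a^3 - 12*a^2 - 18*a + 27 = (a - 1)*(a^3 + 3*a^2 - 9*a - 27) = (a - 3)*(a - 1)*(a^2 + 6*a + 9) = (a - 3)*(a - 1)*(a + 3)*(a + 3)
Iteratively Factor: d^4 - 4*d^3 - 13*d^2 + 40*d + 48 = (d - 4)*(d^3 - 13*d - 12) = (d - 4)^2*(d^2 + 4*d + 3) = (d - 4)^2*(d + 1)*(d + 3)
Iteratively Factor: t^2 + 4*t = (t)*(t + 4)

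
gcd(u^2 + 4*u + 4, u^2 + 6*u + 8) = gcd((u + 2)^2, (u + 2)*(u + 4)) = u + 2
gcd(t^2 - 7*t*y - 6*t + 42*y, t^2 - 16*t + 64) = 1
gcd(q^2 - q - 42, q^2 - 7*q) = q - 7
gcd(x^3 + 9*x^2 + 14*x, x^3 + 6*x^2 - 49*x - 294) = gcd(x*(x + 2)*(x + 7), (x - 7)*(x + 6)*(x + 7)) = x + 7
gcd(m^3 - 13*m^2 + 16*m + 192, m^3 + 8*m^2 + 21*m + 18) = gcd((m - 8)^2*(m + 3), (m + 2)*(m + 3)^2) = m + 3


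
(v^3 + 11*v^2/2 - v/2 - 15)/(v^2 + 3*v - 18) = (2*v^3 + 11*v^2 - v - 30)/(2*(v^2 + 3*v - 18))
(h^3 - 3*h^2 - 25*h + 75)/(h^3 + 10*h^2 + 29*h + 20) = (h^2 - 8*h + 15)/(h^2 + 5*h + 4)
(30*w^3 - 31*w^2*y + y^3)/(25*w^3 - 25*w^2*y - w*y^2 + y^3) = (6*w + y)/(5*w + y)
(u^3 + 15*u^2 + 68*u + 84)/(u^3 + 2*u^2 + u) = (u^3 + 15*u^2 + 68*u + 84)/(u*(u^2 + 2*u + 1))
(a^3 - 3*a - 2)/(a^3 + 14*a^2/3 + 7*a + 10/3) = 3*(a^2 - a - 2)/(3*a^2 + 11*a + 10)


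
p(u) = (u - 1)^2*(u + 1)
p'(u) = (u - 1)^2 + (u + 1)*(2*u - 2)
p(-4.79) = -127.06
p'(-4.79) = 77.41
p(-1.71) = -5.21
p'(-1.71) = 11.19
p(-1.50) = -3.12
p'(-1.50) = 8.75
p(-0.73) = 0.81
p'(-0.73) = 2.06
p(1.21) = 0.10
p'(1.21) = 0.97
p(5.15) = 105.92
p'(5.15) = 68.27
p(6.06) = 180.76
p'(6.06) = 97.05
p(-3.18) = -38.09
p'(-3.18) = 35.70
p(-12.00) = -1859.00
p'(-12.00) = 455.00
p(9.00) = 640.00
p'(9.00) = 224.00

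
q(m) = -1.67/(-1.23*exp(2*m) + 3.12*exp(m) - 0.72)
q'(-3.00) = 0.77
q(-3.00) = 2.94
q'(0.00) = 0.81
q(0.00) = -1.43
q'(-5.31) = 0.05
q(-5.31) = 2.37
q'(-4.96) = 0.07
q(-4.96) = 2.39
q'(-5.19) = 0.06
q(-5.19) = 2.38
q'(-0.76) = 6.96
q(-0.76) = -3.55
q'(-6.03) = 0.02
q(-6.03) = 2.34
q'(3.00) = -0.01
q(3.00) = 0.00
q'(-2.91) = 0.89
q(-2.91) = 3.02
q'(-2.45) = 1.98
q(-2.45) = 3.63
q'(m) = -1.67*(2.46*exp(2*m) - 3.12*exp(m))/(-1.23*exp(2*m) + 3.12*exp(m) - 0.72)^2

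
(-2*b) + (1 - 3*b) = 1 - 5*b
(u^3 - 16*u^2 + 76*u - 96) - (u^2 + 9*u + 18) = u^3 - 17*u^2 + 67*u - 114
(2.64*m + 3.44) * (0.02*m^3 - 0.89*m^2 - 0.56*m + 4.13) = 0.0528*m^4 - 2.2808*m^3 - 4.54*m^2 + 8.9768*m + 14.2072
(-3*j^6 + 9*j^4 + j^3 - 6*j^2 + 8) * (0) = 0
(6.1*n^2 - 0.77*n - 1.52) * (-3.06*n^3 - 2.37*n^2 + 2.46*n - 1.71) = -18.666*n^5 - 12.1008*n^4 + 21.4821*n^3 - 8.7228*n^2 - 2.4225*n + 2.5992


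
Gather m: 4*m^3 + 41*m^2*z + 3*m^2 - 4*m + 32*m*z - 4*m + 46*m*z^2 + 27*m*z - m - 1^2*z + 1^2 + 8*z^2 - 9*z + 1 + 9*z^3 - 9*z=4*m^3 + m^2*(41*z + 3) + m*(46*z^2 + 59*z - 9) + 9*z^3 + 8*z^2 - 19*z + 2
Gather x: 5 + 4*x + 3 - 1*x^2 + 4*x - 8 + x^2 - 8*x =0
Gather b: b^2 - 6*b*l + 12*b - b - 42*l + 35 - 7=b^2 + b*(11 - 6*l) - 42*l + 28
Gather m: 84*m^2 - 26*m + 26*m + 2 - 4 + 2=84*m^2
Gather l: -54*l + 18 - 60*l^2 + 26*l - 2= -60*l^2 - 28*l + 16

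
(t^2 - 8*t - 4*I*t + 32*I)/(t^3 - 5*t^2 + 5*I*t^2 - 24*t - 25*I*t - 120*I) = (t - 4*I)/(t^2 + t*(3 + 5*I) + 15*I)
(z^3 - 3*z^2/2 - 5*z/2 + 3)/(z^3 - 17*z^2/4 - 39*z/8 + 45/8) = 4*(z^2 - 3*z + 2)/(4*z^2 - 23*z + 15)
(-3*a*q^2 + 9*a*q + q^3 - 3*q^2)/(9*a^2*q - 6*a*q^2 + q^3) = (q - 3)/(-3*a + q)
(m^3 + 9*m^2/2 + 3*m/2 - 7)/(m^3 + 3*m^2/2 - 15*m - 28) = (m - 1)/(m - 4)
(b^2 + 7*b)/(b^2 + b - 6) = b*(b + 7)/(b^2 + b - 6)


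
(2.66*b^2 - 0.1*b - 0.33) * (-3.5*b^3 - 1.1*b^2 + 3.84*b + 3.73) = -9.31*b^5 - 2.576*b^4 + 11.4794*b^3 + 9.9008*b^2 - 1.6402*b - 1.2309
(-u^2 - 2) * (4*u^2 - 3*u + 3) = -4*u^4 + 3*u^3 - 11*u^2 + 6*u - 6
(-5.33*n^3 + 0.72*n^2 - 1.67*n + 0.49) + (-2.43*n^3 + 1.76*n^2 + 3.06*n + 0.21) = -7.76*n^3 + 2.48*n^2 + 1.39*n + 0.7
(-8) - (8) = -16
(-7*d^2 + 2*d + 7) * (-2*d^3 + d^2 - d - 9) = 14*d^5 - 11*d^4 - 5*d^3 + 68*d^2 - 25*d - 63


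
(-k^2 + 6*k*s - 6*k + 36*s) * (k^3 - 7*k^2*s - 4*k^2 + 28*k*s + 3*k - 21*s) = -k^5 + 13*k^4*s - 2*k^4 - 42*k^3*s^2 + 26*k^3*s + 21*k^3 - 84*k^2*s^2 - 273*k^2*s - 18*k^2 + 882*k*s^2 + 234*k*s - 756*s^2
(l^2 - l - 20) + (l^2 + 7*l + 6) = 2*l^2 + 6*l - 14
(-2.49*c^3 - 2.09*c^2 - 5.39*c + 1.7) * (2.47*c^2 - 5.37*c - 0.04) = -6.1503*c^5 + 8.209*c^4 - 1.9904*c^3 + 33.2269*c^2 - 8.9134*c - 0.068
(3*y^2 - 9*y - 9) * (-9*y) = -27*y^3 + 81*y^2 + 81*y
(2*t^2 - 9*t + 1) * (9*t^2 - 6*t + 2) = 18*t^4 - 93*t^3 + 67*t^2 - 24*t + 2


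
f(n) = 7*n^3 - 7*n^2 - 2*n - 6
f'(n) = 21*n^2 - 14*n - 2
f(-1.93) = -78.54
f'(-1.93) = 103.24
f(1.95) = 15.39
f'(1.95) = 50.55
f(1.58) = 0.98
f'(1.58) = 28.30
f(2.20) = 30.26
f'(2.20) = 68.84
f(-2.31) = -125.02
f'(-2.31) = 142.40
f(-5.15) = -1137.49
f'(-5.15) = 627.07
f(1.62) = 2.15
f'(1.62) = 30.43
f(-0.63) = -9.27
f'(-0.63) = 15.15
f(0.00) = -6.00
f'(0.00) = -2.00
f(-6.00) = -1758.00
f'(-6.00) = 838.00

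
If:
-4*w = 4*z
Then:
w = -z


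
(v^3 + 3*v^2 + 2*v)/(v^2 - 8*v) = (v^2 + 3*v + 2)/(v - 8)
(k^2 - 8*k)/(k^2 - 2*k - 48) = k/(k + 6)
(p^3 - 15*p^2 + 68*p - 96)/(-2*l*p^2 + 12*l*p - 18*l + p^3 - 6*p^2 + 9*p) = (p^2 - 12*p + 32)/(-2*l*p + 6*l + p^2 - 3*p)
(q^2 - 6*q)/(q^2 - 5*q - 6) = q/(q + 1)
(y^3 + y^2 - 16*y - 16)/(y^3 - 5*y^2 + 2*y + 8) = (y + 4)/(y - 2)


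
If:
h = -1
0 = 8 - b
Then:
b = 8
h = -1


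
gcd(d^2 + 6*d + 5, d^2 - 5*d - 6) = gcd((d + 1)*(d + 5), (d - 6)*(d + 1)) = d + 1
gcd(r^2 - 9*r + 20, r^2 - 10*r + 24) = r - 4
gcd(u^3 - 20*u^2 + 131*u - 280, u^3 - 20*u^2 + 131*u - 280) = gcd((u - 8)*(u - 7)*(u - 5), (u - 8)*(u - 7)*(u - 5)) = u^3 - 20*u^2 + 131*u - 280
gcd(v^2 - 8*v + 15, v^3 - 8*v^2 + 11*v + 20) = v - 5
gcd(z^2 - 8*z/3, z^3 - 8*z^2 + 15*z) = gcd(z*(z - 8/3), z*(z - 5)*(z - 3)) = z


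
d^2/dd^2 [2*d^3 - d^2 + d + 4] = 12*d - 2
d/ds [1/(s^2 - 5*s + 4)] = (5 - 2*s)/(s^2 - 5*s + 4)^2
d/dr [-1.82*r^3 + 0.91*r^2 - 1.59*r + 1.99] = -5.46*r^2 + 1.82*r - 1.59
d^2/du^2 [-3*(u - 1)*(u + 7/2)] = -6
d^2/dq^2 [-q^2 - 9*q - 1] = -2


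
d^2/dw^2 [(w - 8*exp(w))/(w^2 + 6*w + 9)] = 2*(-4*w^2*exp(w) - 8*w*exp(w) + w - 12*exp(w) - 6)/(w^4 + 12*w^3 + 54*w^2 + 108*w + 81)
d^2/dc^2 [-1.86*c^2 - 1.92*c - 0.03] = -3.72000000000000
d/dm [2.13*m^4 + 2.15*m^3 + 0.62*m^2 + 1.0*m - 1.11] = 8.52*m^3 + 6.45*m^2 + 1.24*m + 1.0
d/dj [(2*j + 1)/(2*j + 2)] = 1/(2*(j + 1)^2)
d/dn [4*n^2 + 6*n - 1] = 8*n + 6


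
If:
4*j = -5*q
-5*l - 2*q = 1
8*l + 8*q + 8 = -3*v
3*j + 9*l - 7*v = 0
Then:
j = 985/231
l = 269/231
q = -788/231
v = 256/77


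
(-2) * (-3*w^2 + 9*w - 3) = 6*w^2 - 18*w + 6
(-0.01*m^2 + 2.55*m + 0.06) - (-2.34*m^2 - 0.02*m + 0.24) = 2.33*m^2 + 2.57*m - 0.18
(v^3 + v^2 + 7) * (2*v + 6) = 2*v^4 + 8*v^3 + 6*v^2 + 14*v + 42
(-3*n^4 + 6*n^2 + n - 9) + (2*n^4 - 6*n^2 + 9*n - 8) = -n^4 + 10*n - 17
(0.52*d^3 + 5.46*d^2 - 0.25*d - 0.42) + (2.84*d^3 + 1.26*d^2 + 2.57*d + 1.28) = 3.36*d^3 + 6.72*d^2 + 2.32*d + 0.86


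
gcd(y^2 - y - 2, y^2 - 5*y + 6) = y - 2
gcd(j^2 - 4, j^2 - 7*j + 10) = j - 2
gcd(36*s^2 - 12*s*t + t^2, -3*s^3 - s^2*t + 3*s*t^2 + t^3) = 1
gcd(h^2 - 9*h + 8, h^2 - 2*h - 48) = h - 8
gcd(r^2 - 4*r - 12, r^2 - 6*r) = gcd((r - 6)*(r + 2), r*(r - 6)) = r - 6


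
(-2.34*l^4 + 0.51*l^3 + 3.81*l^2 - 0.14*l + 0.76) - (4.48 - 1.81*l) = -2.34*l^4 + 0.51*l^3 + 3.81*l^2 + 1.67*l - 3.72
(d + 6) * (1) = d + 6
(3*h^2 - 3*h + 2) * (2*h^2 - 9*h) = 6*h^4 - 33*h^3 + 31*h^2 - 18*h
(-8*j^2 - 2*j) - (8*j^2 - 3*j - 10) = -16*j^2 + j + 10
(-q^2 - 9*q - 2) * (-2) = 2*q^2 + 18*q + 4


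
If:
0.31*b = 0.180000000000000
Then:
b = 0.58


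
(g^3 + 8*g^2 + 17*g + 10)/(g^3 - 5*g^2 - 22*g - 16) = (g + 5)/(g - 8)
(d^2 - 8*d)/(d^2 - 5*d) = (d - 8)/(d - 5)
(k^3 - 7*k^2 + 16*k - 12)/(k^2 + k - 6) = (k^2 - 5*k + 6)/(k + 3)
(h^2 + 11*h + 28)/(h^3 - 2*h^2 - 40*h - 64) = (h + 7)/(h^2 - 6*h - 16)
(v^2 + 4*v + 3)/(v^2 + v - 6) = (v + 1)/(v - 2)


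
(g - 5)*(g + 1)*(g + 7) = g^3 + 3*g^2 - 33*g - 35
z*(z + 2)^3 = z^4 + 6*z^3 + 12*z^2 + 8*z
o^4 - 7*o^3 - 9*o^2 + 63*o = o*(o - 7)*(o - 3)*(o + 3)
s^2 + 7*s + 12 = (s + 3)*(s + 4)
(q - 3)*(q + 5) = q^2 + 2*q - 15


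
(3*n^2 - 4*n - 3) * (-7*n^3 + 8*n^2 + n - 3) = -21*n^5 + 52*n^4 - 8*n^3 - 37*n^2 + 9*n + 9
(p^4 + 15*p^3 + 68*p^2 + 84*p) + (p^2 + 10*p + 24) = p^4 + 15*p^3 + 69*p^2 + 94*p + 24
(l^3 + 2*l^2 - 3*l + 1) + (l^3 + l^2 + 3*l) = 2*l^3 + 3*l^2 + 1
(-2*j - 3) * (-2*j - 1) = 4*j^2 + 8*j + 3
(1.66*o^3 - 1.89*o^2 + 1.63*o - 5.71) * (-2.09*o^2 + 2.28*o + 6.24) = -3.4694*o^5 + 7.7349*o^4 + 2.6425*o^3 + 3.8567*o^2 - 2.8476*o - 35.6304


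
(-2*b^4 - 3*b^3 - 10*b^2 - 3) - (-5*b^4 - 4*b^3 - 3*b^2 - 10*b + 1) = 3*b^4 + b^3 - 7*b^2 + 10*b - 4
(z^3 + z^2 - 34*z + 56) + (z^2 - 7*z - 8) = z^3 + 2*z^2 - 41*z + 48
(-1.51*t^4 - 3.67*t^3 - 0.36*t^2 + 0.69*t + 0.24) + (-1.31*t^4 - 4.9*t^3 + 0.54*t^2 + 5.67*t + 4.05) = -2.82*t^4 - 8.57*t^3 + 0.18*t^2 + 6.36*t + 4.29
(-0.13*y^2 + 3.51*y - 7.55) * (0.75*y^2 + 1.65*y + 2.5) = -0.0975*y^4 + 2.418*y^3 - 0.196000000000001*y^2 - 3.6825*y - 18.875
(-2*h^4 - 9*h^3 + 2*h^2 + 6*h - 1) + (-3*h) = -2*h^4 - 9*h^3 + 2*h^2 + 3*h - 1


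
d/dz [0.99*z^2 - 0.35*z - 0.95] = 1.98*z - 0.35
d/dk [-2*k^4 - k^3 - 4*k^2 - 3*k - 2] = -8*k^3 - 3*k^2 - 8*k - 3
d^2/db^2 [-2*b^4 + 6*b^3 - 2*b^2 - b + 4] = -24*b^2 + 36*b - 4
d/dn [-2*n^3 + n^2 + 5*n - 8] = -6*n^2 + 2*n + 5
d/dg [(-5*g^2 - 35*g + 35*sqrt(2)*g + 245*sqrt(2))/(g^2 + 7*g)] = -35*sqrt(2)/g^2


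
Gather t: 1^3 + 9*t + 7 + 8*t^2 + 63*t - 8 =8*t^2 + 72*t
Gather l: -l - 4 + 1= -l - 3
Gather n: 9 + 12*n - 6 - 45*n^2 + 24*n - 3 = -45*n^2 + 36*n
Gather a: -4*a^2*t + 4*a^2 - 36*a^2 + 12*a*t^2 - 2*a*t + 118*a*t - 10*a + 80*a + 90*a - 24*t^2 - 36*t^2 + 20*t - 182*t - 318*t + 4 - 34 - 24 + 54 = a^2*(-4*t - 32) + a*(12*t^2 + 116*t + 160) - 60*t^2 - 480*t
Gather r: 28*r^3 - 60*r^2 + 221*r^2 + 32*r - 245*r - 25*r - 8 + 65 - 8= 28*r^3 + 161*r^2 - 238*r + 49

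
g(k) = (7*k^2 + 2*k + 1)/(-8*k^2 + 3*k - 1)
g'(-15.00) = 0.00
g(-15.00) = -0.84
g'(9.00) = 0.01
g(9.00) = -0.94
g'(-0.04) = -3.91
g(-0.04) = -0.82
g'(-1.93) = 0.10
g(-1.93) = -0.63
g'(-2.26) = 0.08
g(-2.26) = -0.66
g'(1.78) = 0.26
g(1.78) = -1.27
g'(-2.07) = 0.09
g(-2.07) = -0.65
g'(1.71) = 0.29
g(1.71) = -1.29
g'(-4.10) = 0.03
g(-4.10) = -0.75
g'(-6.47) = 0.01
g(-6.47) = -0.79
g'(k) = (14*k + 2)/(-8*k^2 + 3*k - 1) + (16*k - 3)*(7*k^2 + 2*k + 1)/(-8*k^2 + 3*k - 1)^2 = (37*k^2 + 2*k - 5)/(64*k^4 - 48*k^3 + 25*k^2 - 6*k + 1)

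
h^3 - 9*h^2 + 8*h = h*(h - 8)*(h - 1)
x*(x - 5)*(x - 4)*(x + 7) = x^4 - 2*x^3 - 43*x^2 + 140*x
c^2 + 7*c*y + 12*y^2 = (c + 3*y)*(c + 4*y)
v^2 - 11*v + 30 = (v - 6)*(v - 5)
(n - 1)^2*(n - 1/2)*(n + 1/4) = n^4 - 9*n^3/4 + 11*n^2/8 - 1/8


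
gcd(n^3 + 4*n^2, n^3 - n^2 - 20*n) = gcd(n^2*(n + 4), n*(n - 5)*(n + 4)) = n^2 + 4*n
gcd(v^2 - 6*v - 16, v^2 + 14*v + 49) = 1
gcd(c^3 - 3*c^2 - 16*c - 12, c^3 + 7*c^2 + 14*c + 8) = c^2 + 3*c + 2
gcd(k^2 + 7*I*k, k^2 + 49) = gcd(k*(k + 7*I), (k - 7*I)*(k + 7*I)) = k + 7*I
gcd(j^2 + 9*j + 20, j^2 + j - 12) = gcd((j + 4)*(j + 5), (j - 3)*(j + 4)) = j + 4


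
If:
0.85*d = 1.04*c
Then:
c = 0.817307692307692*d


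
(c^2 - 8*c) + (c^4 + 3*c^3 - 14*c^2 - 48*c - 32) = c^4 + 3*c^3 - 13*c^2 - 56*c - 32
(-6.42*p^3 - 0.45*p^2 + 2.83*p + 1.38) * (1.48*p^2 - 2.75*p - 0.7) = -9.5016*p^5 + 16.989*p^4 + 9.9199*p^3 - 5.4251*p^2 - 5.776*p - 0.966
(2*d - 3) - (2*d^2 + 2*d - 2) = -2*d^2 - 1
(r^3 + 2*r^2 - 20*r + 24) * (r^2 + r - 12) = r^5 + 3*r^4 - 30*r^3 - 20*r^2 + 264*r - 288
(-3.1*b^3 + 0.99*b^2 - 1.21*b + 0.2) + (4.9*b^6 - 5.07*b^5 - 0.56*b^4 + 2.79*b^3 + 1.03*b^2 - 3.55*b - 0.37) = 4.9*b^6 - 5.07*b^5 - 0.56*b^4 - 0.31*b^3 + 2.02*b^2 - 4.76*b - 0.17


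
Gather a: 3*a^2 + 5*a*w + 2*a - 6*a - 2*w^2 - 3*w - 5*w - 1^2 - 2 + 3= 3*a^2 + a*(5*w - 4) - 2*w^2 - 8*w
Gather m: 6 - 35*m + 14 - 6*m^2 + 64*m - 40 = -6*m^2 + 29*m - 20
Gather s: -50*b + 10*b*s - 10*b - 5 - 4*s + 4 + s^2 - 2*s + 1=-60*b + s^2 + s*(10*b - 6)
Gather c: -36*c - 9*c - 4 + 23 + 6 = 25 - 45*c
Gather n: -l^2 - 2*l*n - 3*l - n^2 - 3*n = -l^2 - 3*l - n^2 + n*(-2*l - 3)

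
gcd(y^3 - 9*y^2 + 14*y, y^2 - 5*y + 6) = y - 2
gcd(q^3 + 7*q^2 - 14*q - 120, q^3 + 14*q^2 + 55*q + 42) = q + 6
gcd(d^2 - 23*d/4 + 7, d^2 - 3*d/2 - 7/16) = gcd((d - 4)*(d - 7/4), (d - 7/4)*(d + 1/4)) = d - 7/4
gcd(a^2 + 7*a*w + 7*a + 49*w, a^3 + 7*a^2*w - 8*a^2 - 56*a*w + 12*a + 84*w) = a + 7*w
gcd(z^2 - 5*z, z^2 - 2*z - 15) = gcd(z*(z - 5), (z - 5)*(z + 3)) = z - 5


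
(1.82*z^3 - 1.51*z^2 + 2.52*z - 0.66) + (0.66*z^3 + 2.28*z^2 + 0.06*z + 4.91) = 2.48*z^3 + 0.77*z^2 + 2.58*z + 4.25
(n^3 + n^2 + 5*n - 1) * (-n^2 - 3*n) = -n^5 - 4*n^4 - 8*n^3 - 14*n^2 + 3*n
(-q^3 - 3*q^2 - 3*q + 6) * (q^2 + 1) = -q^5 - 3*q^4 - 4*q^3 + 3*q^2 - 3*q + 6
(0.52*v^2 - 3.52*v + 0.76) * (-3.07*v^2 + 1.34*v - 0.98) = -1.5964*v^4 + 11.5032*v^3 - 7.5596*v^2 + 4.468*v - 0.7448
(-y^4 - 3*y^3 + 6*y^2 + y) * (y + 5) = -y^5 - 8*y^4 - 9*y^3 + 31*y^2 + 5*y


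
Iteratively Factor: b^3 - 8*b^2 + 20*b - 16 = (b - 2)*(b^2 - 6*b + 8) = (b - 2)^2*(b - 4)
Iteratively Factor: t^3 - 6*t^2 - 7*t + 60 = (t - 4)*(t^2 - 2*t - 15) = (t - 4)*(t + 3)*(t - 5)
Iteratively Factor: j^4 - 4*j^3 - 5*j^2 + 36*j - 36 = (j - 3)*(j^3 - j^2 - 8*j + 12) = (j - 3)*(j - 2)*(j^2 + j - 6) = (j - 3)*(j - 2)^2*(j + 3)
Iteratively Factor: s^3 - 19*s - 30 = (s - 5)*(s^2 + 5*s + 6) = (s - 5)*(s + 2)*(s + 3)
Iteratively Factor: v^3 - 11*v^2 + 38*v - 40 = (v - 2)*(v^2 - 9*v + 20) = (v - 4)*(v - 2)*(v - 5)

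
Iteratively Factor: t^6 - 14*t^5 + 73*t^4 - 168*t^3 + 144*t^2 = (t - 4)*(t^5 - 10*t^4 + 33*t^3 - 36*t^2) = t*(t - 4)*(t^4 - 10*t^3 + 33*t^2 - 36*t) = t*(t - 4)*(t - 3)*(t^3 - 7*t^2 + 12*t) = t*(t - 4)*(t - 3)^2*(t^2 - 4*t) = t*(t - 4)^2*(t - 3)^2*(t)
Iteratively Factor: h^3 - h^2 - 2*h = (h + 1)*(h^2 - 2*h) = (h - 2)*(h + 1)*(h)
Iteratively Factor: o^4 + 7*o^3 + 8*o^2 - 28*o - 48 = (o + 3)*(o^3 + 4*o^2 - 4*o - 16) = (o + 3)*(o + 4)*(o^2 - 4) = (o - 2)*(o + 3)*(o + 4)*(o + 2)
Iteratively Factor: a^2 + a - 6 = (a - 2)*(a + 3)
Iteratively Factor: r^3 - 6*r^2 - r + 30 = (r + 2)*(r^2 - 8*r + 15) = (r - 3)*(r + 2)*(r - 5)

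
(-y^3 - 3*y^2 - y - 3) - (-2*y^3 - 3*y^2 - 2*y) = y^3 + y - 3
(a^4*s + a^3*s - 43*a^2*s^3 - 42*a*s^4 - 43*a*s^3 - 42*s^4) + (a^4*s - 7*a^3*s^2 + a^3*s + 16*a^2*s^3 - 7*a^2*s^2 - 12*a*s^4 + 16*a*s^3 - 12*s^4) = 2*a^4*s - 7*a^3*s^2 + 2*a^3*s - 27*a^2*s^3 - 7*a^2*s^2 - 54*a*s^4 - 27*a*s^3 - 54*s^4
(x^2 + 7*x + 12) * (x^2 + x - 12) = x^4 + 8*x^3 + 7*x^2 - 72*x - 144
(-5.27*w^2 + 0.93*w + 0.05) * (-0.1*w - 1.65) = 0.527*w^3 + 8.6025*w^2 - 1.5395*w - 0.0825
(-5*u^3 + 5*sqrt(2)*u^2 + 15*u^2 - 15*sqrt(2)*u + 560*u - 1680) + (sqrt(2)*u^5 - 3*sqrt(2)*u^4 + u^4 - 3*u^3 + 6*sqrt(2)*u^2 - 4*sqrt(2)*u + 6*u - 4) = sqrt(2)*u^5 - 3*sqrt(2)*u^4 + u^4 - 8*u^3 + 15*u^2 + 11*sqrt(2)*u^2 - 19*sqrt(2)*u + 566*u - 1684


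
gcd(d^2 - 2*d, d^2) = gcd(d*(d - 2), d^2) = d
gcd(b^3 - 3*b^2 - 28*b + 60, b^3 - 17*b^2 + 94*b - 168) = b - 6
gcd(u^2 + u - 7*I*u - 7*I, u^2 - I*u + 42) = u - 7*I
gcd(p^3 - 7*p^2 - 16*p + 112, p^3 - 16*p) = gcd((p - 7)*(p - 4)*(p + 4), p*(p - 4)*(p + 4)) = p^2 - 16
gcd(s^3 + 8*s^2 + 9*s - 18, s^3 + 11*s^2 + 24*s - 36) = s^2 + 5*s - 6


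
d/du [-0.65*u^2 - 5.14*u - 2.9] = -1.3*u - 5.14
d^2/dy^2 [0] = 0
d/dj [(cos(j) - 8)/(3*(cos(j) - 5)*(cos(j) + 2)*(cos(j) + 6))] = (-93*cos(j) - 21*cos(2*j) + cos(3*j) + 547)*sin(j)/(6*(cos(j) - 5)^2*(cos(j) + 2)^2*(cos(j) + 6)^2)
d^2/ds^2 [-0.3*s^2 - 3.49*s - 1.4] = -0.600000000000000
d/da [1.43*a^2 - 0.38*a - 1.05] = 2.86*a - 0.38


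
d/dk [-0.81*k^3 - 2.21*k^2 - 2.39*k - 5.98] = -2.43*k^2 - 4.42*k - 2.39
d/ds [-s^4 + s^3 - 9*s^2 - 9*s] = -4*s^3 + 3*s^2 - 18*s - 9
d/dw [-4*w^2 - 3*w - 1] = -8*w - 3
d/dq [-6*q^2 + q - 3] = 1 - 12*q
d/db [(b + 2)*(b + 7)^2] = (b + 7)*(3*b + 11)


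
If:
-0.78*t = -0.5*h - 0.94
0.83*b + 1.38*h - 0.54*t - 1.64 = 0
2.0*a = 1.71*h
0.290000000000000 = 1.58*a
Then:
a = 0.18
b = 2.49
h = 0.21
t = 1.34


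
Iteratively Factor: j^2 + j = (j + 1)*(j)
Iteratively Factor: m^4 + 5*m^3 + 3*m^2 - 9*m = (m + 3)*(m^3 + 2*m^2 - 3*m) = m*(m + 3)*(m^2 + 2*m - 3) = m*(m - 1)*(m + 3)*(m + 3)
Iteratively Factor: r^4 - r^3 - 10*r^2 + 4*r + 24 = (r + 2)*(r^3 - 3*r^2 - 4*r + 12) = (r + 2)^2*(r^2 - 5*r + 6) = (r - 3)*(r + 2)^2*(r - 2)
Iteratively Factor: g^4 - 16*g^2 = (g - 4)*(g^3 + 4*g^2) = g*(g - 4)*(g^2 + 4*g) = g*(g - 4)*(g + 4)*(g)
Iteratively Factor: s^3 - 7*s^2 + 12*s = (s - 3)*(s^2 - 4*s) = (s - 4)*(s - 3)*(s)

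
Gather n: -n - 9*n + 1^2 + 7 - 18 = -10*n - 10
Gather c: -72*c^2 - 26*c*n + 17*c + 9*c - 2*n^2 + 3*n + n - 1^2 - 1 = -72*c^2 + c*(26 - 26*n) - 2*n^2 + 4*n - 2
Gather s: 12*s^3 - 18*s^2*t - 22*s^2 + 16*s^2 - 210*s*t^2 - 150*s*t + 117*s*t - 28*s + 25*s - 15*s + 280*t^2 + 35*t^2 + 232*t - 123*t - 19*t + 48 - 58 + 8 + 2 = 12*s^3 + s^2*(-18*t - 6) + s*(-210*t^2 - 33*t - 18) + 315*t^2 + 90*t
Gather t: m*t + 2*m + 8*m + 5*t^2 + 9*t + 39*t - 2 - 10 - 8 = 10*m + 5*t^2 + t*(m + 48) - 20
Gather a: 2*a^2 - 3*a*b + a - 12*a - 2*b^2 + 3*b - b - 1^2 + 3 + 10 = 2*a^2 + a*(-3*b - 11) - 2*b^2 + 2*b + 12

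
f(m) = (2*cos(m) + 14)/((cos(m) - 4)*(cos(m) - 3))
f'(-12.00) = -1.12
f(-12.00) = 2.31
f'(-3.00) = 0.05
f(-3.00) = 0.60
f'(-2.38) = 0.31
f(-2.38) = 0.71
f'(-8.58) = 0.36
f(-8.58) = 0.74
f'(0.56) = -1.12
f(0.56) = 2.31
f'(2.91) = -0.09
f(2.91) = 0.61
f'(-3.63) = -0.19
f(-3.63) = 0.65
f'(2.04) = -0.51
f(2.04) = 0.85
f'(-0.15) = 0.38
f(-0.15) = 2.64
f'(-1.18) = 1.14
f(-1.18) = 1.56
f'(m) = -2*sin(m)/((cos(m) - 4)*(cos(m) - 3)) + (2*cos(m) + 14)*sin(m)/((cos(m) - 4)*(cos(m) - 3)^2) + (2*cos(m) + 14)*sin(m)/((cos(m) - 4)^2*(cos(m) - 3))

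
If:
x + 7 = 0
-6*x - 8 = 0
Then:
No Solution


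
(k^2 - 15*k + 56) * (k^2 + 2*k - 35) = k^4 - 13*k^3 - 9*k^2 + 637*k - 1960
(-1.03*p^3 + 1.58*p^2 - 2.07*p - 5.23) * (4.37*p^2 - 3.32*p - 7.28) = -4.5011*p^5 + 10.3242*p^4 - 6.7931*p^3 - 27.4851*p^2 + 32.4332*p + 38.0744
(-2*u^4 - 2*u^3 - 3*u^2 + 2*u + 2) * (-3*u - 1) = 6*u^5 + 8*u^4 + 11*u^3 - 3*u^2 - 8*u - 2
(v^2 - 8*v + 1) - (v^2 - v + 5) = -7*v - 4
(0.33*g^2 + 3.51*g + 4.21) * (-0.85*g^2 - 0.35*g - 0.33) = -0.2805*g^4 - 3.099*g^3 - 4.9159*g^2 - 2.6318*g - 1.3893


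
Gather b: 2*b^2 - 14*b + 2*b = 2*b^2 - 12*b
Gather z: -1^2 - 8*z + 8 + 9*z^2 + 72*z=9*z^2 + 64*z + 7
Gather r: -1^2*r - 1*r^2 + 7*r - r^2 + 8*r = -2*r^2 + 14*r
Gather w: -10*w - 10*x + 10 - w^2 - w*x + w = -w^2 + w*(-x - 9) - 10*x + 10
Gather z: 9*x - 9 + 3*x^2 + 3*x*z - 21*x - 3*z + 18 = 3*x^2 - 12*x + z*(3*x - 3) + 9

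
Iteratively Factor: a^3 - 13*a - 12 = (a + 1)*(a^2 - a - 12) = (a + 1)*(a + 3)*(a - 4)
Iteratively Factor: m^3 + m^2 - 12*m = (m - 3)*(m^2 + 4*m) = (m - 3)*(m + 4)*(m)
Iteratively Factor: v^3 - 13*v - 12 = (v + 1)*(v^2 - v - 12) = (v - 4)*(v + 1)*(v + 3)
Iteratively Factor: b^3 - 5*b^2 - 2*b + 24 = (b - 3)*(b^2 - 2*b - 8) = (b - 4)*(b - 3)*(b + 2)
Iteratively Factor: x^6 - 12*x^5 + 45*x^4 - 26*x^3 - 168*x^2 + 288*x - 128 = (x - 4)*(x^5 - 8*x^4 + 13*x^3 + 26*x^2 - 64*x + 32) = (x - 4)*(x - 1)*(x^4 - 7*x^3 + 6*x^2 + 32*x - 32) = (x - 4)^2*(x - 1)*(x^3 - 3*x^2 - 6*x + 8) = (x - 4)^2*(x - 1)^2*(x^2 - 2*x - 8) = (x - 4)^3*(x - 1)^2*(x + 2)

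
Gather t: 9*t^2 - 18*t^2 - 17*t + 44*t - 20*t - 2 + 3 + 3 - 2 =-9*t^2 + 7*t + 2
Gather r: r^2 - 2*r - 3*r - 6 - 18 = r^2 - 5*r - 24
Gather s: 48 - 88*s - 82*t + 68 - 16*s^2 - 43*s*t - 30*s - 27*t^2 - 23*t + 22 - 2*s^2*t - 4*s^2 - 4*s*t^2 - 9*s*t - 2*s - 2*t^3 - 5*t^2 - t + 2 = s^2*(-2*t - 20) + s*(-4*t^2 - 52*t - 120) - 2*t^3 - 32*t^2 - 106*t + 140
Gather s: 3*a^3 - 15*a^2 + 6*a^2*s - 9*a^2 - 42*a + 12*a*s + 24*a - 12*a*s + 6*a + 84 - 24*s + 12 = 3*a^3 - 24*a^2 - 12*a + s*(6*a^2 - 24) + 96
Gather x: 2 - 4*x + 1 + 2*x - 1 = 2 - 2*x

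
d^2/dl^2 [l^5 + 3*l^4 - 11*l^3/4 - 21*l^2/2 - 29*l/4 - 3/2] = 20*l^3 + 36*l^2 - 33*l/2 - 21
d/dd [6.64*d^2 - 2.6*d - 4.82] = 13.28*d - 2.6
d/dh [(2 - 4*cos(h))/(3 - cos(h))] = 10*sin(h)/(cos(h) - 3)^2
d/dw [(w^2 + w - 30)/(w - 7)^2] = (53 - 15*w)/(w^3 - 21*w^2 + 147*w - 343)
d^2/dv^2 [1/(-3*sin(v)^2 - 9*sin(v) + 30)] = (4*sin(v)^4 + 9*sin(v)^3 + 43*sin(v)^2 + 12*sin(v) - 38)/(3*(sin(v)^2 + 3*sin(v) - 10)^3)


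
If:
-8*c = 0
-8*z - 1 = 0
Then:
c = 0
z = -1/8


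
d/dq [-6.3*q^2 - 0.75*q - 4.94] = -12.6*q - 0.75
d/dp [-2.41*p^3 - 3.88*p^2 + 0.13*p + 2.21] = -7.23*p^2 - 7.76*p + 0.13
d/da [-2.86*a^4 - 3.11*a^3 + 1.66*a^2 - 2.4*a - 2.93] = -11.44*a^3 - 9.33*a^2 + 3.32*a - 2.4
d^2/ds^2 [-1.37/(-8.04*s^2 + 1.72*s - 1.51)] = (-177.117984*s^2 + 37.890912*s + 1.37*(16.08*s - 1.72)*(32.16*s - 3.44) - 33.264696)/(8.04*s^2 - 1.72*s + 1.51)^3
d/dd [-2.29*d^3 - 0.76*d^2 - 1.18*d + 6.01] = -6.87*d^2 - 1.52*d - 1.18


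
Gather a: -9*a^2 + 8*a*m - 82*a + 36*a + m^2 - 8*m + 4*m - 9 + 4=-9*a^2 + a*(8*m - 46) + m^2 - 4*m - 5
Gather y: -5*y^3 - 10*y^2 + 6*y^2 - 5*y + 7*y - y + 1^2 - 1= -5*y^3 - 4*y^2 + y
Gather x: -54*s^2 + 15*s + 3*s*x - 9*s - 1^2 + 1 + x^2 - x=-54*s^2 + 6*s + x^2 + x*(3*s - 1)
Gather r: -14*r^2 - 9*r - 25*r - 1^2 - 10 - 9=-14*r^2 - 34*r - 20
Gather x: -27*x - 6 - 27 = -27*x - 33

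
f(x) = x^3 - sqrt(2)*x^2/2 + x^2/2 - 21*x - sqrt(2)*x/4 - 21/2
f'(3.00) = 4.40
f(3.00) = -49.42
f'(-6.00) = 89.13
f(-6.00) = -105.83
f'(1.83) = -12.06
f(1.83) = -44.14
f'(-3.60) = 19.02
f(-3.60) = 17.03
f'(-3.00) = 6.89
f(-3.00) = 24.70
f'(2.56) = -2.75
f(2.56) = -49.75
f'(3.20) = 8.04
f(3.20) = -48.18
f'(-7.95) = 171.55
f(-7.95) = -356.29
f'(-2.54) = -0.95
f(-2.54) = 26.01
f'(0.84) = -19.58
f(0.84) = -27.99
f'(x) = 3*x^2 - sqrt(2)*x + x - 21 - sqrt(2)/4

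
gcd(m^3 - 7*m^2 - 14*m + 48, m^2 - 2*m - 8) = 1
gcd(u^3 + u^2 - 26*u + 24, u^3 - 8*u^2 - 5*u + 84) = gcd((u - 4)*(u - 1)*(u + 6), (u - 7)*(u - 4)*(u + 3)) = u - 4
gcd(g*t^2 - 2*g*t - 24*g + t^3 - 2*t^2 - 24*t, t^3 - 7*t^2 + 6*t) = t - 6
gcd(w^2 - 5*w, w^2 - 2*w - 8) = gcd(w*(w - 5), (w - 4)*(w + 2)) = 1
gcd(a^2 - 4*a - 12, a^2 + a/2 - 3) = a + 2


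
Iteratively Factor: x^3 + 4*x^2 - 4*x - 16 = (x + 4)*(x^2 - 4) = (x - 2)*(x + 4)*(x + 2)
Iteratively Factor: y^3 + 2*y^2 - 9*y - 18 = (y - 3)*(y^2 + 5*y + 6) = (y - 3)*(y + 2)*(y + 3)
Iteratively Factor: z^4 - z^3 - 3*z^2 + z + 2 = (z - 1)*(z^3 - 3*z - 2) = (z - 1)*(z + 1)*(z^2 - z - 2) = (z - 2)*(z - 1)*(z + 1)*(z + 1)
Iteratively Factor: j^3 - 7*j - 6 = (j + 2)*(j^2 - 2*j - 3) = (j - 3)*(j + 2)*(j + 1)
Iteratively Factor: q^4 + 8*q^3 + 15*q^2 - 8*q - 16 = (q + 4)*(q^3 + 4*q^2 - q - 4) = (q + 4)^2*(q^2 - 1) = (q + 1)*(q + 4)^2*(q - 1)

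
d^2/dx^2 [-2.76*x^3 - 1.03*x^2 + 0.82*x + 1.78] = -16.56*x - 2.06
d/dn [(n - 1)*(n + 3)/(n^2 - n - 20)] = (-3*n^2 - 34*n - 43)/(n^4 - 2*n^3 - 39*n^2 + 40*n + 400)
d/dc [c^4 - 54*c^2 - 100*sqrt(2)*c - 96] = 4*c^3 - 108*c - 100*sqrt(2)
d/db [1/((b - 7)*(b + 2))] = (5 - 2*b)/(b^4 - 10*b^3 - 3*b^2 + 140*b + 196)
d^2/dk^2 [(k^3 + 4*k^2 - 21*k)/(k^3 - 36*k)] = 2*(4*k^3 + 45*k^2 + 432*k + 540)/(k^6 - 108*k^4 + 3888*k^2 - 46656)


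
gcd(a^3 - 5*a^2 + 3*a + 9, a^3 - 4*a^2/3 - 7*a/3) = a + 1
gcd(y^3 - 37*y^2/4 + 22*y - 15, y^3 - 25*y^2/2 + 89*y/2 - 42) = 1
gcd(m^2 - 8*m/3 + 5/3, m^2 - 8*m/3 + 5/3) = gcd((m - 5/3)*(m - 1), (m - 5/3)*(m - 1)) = m^2 - 8*m/3 + 5/3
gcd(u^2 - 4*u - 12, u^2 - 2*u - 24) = u - 6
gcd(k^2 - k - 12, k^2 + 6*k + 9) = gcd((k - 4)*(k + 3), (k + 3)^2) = k + 3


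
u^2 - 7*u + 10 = (u - 5)*(u - 2)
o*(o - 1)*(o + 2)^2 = o^4 + 3*o^3 - 4*o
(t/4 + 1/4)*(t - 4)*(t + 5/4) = t^3/4 - 7*t^2/16 - 31*t/16 - 5/4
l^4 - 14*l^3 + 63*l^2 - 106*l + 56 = (l - 7)*(l - 4)*(l - 2)*(l - 1)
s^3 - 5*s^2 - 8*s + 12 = (s - 6)*(s - 1)*(s + 2)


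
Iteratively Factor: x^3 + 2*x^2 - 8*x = (x - 2)*(x^2 + 4*x) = (x - 2)*(x + 4)*(x)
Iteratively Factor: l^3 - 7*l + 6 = (l - 1)*(l^2 + l - 6) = (l - 1)*(l + 3)*(l - 2)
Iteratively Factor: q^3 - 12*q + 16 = (q - 2)*(q^2 + 2*q - 8) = (q - 2)^2*(q + 4)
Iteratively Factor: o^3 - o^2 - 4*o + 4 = (o - 1)*(o^2 - 4) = (o - 2)*(o - 1)*(o + 2)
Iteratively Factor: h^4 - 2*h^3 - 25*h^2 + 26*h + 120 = (h + 4)*(h^3 - 6*h^2 - h + 30) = (h - 3)*(h + 4)*(h^2 - 3*h - 10) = (h - 3)*(h + 2)*(h + 4)*(h - 5)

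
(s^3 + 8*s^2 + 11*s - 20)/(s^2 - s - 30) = (s^2 + 3*s - 4)/(s - 6)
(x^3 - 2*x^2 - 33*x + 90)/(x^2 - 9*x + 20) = (x^2 + 3*x - 18)/(x - 4)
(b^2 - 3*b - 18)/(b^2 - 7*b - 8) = (-b^2 + 3*b + 18)/(-b^2 + 7*b + 8)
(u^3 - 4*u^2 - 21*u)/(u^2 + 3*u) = u - 7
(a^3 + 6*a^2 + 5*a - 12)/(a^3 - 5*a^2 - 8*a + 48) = (a^2 + 3*a - 4)/(a^2 - 8*a + 16)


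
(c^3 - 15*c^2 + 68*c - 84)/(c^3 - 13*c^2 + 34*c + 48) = (c^2 - 9*c + 14)/(c^2 - 7*c - 8)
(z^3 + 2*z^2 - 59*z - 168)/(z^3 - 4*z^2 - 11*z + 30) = (z^2 - z - 56)/(z^2 - 7*z + 10)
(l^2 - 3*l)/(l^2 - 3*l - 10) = l*(3 - l)/(-l^2 + 3*l + 10)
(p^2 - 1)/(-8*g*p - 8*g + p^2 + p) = (p - 1)/(-8*g + p)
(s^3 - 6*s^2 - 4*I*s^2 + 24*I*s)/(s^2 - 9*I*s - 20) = s*(s - 6)/(s - 5*I)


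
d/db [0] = 0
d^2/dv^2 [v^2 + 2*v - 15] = 2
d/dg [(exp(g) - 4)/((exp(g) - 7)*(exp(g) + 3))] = (-exp(2*g) + 8*exp(g) - 37)*exp(g)/(exp(4*g) - 8*exp(3*g) - 26*exp(2*g) + 168*exp(g) + 441)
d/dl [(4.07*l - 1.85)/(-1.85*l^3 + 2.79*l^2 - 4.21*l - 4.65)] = (15.059*l^3 - 21.6228*l^2 + 10.323*l - 26.714)/(3.4225*l^6 - 10.323*l^5 + 23.3611*l^4 - 6.2868*l^3 - 8.2229*l^2 + 39.153*l + 21.6225)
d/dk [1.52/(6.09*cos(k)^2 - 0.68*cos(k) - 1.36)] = (18.5136*cos(k) - 1.0336)*sin(k)/(-6.09*cos(k)^2 + 0.68*cos(k) + 1.36)^2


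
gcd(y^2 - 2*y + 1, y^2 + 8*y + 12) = 1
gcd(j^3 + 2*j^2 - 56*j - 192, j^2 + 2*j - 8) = j + 4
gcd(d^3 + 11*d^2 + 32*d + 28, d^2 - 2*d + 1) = 1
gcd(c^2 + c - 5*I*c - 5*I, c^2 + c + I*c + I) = c + 1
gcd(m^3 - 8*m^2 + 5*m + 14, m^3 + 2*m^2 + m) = m + 1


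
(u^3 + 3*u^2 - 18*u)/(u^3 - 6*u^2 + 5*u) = (u^2 + 3*u - 18)/(u^2 - 6*u + 5)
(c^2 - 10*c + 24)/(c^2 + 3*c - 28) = (c - 6)/(c + 7)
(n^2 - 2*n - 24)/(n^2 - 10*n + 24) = (n + 4)/(n - 4)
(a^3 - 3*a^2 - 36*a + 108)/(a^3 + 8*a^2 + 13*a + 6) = (a^2 - 9*a + 18)/(a^2 + 2*a + 1)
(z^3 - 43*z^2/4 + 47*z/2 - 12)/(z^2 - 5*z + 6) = (z^2 - 35*z/4 + 6)/(z - 3)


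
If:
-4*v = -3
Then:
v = 3/4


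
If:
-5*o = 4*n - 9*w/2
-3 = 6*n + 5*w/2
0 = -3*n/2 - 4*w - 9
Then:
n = 14/27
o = -353/135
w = -22/9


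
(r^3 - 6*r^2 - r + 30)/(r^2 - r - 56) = (-r^3 + 6*r^2 + r - 30)/(-r^2 + r + 56)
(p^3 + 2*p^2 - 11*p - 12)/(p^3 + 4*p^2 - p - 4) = (p - 3)/(p - 1)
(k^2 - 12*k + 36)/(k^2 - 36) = (k - 6)/(k + 6)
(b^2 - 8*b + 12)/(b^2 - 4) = (b - 6)/(b + 2)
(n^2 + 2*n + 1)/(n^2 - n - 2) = (n + 1)/(n - 2)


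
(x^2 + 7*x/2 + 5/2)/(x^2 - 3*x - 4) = (x + 5/2)/(x - 4)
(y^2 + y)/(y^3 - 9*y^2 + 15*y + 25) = y/(y^2 - 10*y + 25)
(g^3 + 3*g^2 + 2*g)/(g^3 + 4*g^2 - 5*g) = (g^2 + 3*g + 2)/(g^2 + 4*g - 5)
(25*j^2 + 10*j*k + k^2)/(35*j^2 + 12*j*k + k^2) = (5*j + k)/(7*j + k)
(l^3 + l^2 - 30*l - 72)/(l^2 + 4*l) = l - 3 - 18/l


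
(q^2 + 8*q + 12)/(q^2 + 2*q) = (q + 6)/q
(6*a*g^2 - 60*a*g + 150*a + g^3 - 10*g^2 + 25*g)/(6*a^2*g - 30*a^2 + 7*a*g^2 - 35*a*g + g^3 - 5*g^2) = (g - 5)/(a + g)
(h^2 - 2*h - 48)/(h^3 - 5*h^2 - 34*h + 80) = (h + 6)/(h^2 + 3*h - 10)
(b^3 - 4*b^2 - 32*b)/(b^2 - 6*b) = (b^2 - 4*b - 32)/(b - 6)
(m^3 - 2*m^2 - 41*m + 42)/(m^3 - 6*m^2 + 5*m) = (m^2 - m - 42)/(m*(m - 5))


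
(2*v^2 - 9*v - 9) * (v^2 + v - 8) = 2*v^4 - 7*v^3 - 34*v^2 + 63*v + 72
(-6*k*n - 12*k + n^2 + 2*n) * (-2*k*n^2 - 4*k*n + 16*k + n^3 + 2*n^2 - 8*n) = 12*k^2*n^3 + 48*k^2*n^2 - 48*k^2*n - 192*k^2 - 8*k*n^4 - 32*k*n^3 + 32*k*n^2 + 128*k*n + n^5 + 4*n^4 - 4*n^3 - 16*n^2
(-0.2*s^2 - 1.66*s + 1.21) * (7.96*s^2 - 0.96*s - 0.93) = -1.592*s^4 - 13.0216*s^3 + 11.4112*s^2 + 0.3822*s - 1.1253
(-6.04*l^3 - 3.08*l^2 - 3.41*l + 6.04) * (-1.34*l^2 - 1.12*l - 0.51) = 8.0936*l^5 + 10.892*l^4 + 11.0994*l^3 - 2.7036*l^2 - 5.0257*l - 3.0804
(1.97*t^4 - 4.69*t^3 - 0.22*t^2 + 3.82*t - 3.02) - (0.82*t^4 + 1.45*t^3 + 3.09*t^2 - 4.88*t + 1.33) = 1.15*t^4 - 6.14*t^3 - 3.31*t^2 + 8.7*t - 4.35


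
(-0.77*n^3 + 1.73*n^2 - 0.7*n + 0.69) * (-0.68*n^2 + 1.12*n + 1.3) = 0.5236*n^5 - 2.0388*n^4 + 1.4126*n^3 + 0.9958*n^2 - 0.1372*n + 0.897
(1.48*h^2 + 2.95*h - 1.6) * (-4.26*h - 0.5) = -6.3048*h^3 - 13.307*h^2 + 5.341*h + 0.8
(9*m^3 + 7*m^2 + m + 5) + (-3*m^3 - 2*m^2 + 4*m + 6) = 6*m^3 + 5*m^2 + 5*m + 11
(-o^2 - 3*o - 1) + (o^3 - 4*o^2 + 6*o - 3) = o^3 - 5*o^2 + 3*o - 4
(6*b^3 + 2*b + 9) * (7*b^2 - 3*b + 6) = 42*b^5 - 18*b^4 + 50*b^3 + 57*b^2 - 15*b + 54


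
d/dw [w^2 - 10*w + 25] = 2*w - 10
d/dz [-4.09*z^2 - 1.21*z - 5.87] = -8.18*z - 1.21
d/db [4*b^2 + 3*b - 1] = 8*b + 3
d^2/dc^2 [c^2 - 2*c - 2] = 2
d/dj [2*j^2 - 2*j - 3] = 4*j - 2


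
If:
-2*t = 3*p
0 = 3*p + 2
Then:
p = -2/3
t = 1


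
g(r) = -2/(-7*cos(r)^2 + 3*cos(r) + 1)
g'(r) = -2*(-14*sin(r)*cos(r) + 3*sin(r))/(-7*cos(r)^2 + 3*cos(r) + 1)^2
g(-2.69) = 0.27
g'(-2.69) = 0.25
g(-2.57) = 0.31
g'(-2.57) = 0.38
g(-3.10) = 0.22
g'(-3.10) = 0.02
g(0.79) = 5.61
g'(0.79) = 76.72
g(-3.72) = 0.31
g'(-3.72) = -0.39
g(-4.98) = -1.53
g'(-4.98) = 0.80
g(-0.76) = 3.97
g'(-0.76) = -38.89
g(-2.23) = 0.58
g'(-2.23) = 1.53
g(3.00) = 0.23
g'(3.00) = -0.06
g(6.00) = 0.78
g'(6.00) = -0.88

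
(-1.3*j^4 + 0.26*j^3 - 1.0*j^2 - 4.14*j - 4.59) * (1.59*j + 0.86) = -2.067*j^5 - 0.7046*j^4 - 1.3664*j^3 - 7.4426*j^2 - 10.8585*j - 3.9474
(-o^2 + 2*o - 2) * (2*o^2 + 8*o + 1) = -2*o^4 - 4*o^3 + 11*o^2 - 14*o - 2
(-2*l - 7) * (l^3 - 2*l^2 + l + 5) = -2*l^4 - 3*l^3 + 12*l^2 - 17*l - 35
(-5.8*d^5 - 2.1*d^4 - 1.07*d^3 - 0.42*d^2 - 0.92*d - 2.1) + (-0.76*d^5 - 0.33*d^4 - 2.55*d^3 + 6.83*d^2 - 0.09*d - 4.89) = -6.56*d^5 - 2.43*d^4 - 3.62*d^3 + 6.41*d^2 - 1.01*d - 6.99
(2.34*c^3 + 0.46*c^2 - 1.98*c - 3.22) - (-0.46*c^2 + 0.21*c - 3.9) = 2.34*c^3 + 0.92*c^2 - 2.19*c + 0.68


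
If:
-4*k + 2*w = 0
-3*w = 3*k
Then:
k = 0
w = 0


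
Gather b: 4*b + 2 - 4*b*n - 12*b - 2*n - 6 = b*(-4*n - 8) - 2*n - 4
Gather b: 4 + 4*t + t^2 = t^2 + 4*t + 4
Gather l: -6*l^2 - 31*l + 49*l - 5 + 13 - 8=-6*l^2 + 18*l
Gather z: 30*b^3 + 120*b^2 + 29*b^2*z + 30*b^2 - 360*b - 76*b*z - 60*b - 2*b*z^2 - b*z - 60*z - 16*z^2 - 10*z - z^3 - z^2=30*b^3 + 150*b^2 - 420*b - z^3 + z^2*(-2*b - 17) + z*(29*b^2 - 77*b - 70)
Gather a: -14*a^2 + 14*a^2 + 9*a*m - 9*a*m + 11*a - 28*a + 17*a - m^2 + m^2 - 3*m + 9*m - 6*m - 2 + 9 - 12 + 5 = 0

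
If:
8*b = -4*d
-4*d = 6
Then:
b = 3/4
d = -3/2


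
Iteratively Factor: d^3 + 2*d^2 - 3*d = (d)*(d^2 + 2*d - 3) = d*(d - 1)*(d + 3)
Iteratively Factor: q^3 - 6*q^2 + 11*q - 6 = (q - 1)*(q^2 - 5*q + 6) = (q - 2)*(q - 1)*(q - 3)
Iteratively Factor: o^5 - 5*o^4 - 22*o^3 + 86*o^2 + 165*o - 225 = (o + 3)*(o^4 - 8*o^3 + 2*o^2 + 80*o - 75) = (o - 1)*(o + 3)*(o^3 - 7*o^2 - 5*o + 75) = (o - 5)*(o - 1)*(o + 3)*(o^2 - 2*o - 15) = (o - 5)*(o - 1)*(o + 3)^2*(o - 5)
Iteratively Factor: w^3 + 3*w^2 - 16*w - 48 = (w + 4)*(w^2 - w - 12) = (w - 4)*(w + 4)*(w + 3)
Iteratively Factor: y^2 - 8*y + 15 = (y - 3)*(y - 5)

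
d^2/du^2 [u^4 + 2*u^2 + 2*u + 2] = 12*u^2 + 4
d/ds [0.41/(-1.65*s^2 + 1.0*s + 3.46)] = (1.353*s - 0.41)/(-1.65*s^2 + 1.0*s + 3.46)^2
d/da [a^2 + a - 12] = 2*a + 1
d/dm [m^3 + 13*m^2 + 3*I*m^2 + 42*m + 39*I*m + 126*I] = 3*m^2 + m*(26 + 6*I) + 42 + 39*I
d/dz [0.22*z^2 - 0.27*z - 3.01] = 0.44*z - 0.27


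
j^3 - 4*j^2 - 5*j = j*(j - 5)*(j + 1)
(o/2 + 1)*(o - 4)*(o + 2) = o^3/2 - 6*o - 8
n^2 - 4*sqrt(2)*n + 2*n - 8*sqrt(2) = (n + 2)*(n - 4*sqrt(2))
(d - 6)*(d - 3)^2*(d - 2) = d^4 - 14*d^3 + 69*d^2 - 144*d + 108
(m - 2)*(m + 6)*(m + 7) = m^3 + 11*m^2 + 16*m - 84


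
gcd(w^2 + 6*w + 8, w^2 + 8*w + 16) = w + 4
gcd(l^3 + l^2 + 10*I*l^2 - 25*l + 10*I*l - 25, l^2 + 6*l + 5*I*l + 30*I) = l + 5*I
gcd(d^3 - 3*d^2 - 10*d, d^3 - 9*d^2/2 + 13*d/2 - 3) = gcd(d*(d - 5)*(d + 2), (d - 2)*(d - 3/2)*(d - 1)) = 1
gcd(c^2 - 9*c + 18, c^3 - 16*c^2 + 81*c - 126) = c^2 - 9*c + 18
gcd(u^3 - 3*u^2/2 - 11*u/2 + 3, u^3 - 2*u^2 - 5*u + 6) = u^2 - u - 6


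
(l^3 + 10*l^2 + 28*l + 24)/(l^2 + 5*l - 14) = (l^3 + 10*l^2 + 28*l + 24)/(l^2 + 5*l - 14)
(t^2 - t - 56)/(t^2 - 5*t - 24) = (t + 7)/(t + 3)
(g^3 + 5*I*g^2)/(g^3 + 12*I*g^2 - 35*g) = g/(g + 7*I)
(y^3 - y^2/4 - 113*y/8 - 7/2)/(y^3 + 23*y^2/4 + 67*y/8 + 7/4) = (y - 4)/(y + 2)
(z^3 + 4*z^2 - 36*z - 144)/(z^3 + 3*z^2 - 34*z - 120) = (z + 6)/(z + 5)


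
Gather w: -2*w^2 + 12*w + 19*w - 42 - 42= -2*w^2 + 31*w - 84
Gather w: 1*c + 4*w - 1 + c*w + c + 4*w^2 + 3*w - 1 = 2*c + 4*w^2 + w*(c + 7) - 2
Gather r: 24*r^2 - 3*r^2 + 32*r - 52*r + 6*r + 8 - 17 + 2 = 21*r^2 - 14*r - 7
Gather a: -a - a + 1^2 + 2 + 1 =4 - 2*a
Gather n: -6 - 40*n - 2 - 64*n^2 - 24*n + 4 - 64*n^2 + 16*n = -128*n^2 - 48*n - 4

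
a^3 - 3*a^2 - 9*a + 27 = (a - 3)^2*(a + 3)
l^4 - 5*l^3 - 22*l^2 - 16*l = l*(l - 8)*(l + 1)*(l + 2)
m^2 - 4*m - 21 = (m - 7)*(m + 3)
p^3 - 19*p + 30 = (p - 3)*(p - 2)*(p + 5)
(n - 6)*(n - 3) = n^2 - 9*n + 18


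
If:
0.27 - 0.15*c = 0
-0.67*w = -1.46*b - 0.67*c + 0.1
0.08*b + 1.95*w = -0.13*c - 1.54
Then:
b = -1.15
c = 1.80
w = -0.86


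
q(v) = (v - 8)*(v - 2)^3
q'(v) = 3*(v - 8)*(v - 2)^2 + (v - 2)^3 = (v - 2)^2*(4*v - 26)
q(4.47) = -53.19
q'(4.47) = -49.54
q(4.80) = -70.25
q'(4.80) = -53.31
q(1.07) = 5.57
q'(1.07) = -18.79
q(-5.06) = 4595.76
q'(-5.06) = -2304.77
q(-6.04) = 7296.85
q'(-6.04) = -3242.42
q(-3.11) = 1482.44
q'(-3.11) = -1003.75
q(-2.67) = 1086.71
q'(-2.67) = -799.95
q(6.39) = -136.21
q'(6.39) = -8.48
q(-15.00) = 112999.00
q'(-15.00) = -24854.00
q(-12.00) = 54880.00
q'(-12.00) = -14504.00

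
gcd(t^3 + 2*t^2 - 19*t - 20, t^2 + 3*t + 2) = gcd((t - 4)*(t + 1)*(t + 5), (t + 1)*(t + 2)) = t + 1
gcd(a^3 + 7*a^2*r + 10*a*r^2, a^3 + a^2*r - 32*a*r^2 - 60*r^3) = a^2 + 7*a*r + 10*r^2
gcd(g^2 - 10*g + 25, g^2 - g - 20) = g - 5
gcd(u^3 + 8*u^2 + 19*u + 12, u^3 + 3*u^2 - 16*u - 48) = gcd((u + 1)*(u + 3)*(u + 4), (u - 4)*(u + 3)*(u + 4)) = u^2 + 7*u + 12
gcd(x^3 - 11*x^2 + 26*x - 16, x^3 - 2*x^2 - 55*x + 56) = x^2 - 9*x + 8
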